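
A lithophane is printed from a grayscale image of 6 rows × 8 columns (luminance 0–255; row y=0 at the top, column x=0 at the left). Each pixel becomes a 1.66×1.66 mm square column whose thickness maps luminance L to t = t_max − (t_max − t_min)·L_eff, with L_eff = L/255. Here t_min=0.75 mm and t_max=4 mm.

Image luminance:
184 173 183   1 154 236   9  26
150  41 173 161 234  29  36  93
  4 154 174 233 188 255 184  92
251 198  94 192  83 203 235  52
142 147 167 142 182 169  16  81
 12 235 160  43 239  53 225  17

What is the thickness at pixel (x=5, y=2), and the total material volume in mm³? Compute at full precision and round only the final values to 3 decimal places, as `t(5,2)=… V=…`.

span = t_max - t_min = 4 - 0.75 = 3.250
L(5,2) = 255, L_eff = 255/255 = 1.000000
t(5,2) = 4 - 3.250·1.000000 = 0.750
Σt over all 6·8 pixels = 22255/204 ≈ 109.0931373
V = pitch²·Σt = 1.66²·22255/204 = 300.617

t(5,2)=0.750 V=300.617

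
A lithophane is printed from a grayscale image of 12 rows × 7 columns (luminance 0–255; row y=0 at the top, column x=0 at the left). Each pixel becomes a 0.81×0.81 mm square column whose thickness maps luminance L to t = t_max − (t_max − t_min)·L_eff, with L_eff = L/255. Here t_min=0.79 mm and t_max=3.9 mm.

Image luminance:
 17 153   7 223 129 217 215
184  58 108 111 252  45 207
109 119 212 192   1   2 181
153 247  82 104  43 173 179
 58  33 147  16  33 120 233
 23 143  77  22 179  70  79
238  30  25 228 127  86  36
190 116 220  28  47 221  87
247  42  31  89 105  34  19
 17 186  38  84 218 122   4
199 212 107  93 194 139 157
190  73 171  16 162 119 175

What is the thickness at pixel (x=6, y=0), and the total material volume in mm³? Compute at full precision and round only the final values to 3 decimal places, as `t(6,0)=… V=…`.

span = t_max - t_min = 3.9 - 0.79 = 3.110
L(6,0) = 215, L_eff = 215/255 = 0.843137
t(6,0) = 3.9 - 3.110·0.843137 = 1.278
Σt over all 12·7 pixels = 2640871/12750 ≈ 207.1271373
V = pitch²·Σt = 0.81²·2640871/12750 = 135.896

t(6,0)=1.278 V=135.896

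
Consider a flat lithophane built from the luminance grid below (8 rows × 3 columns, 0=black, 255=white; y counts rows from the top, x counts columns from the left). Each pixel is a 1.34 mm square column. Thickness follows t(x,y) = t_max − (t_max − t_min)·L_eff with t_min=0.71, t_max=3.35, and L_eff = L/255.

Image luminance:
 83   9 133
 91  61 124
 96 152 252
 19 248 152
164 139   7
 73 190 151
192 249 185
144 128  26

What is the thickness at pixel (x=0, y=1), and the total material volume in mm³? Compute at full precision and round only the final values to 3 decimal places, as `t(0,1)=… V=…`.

span = t_max - t_min = 3.35 - 0.71 = 2.640
L(0,1) = 91, L_eff = 91/255 = 0.356863
t(0,1) = 3.35 - 2.640·0.356863 = 2.408
Σt over all 8·3 pixels = 103354/2125 ≈ 48.6371765
V = pitch²·Σt = 1.34²·103354/2125 = 87.333

t(0,1)=2.408 V=87.333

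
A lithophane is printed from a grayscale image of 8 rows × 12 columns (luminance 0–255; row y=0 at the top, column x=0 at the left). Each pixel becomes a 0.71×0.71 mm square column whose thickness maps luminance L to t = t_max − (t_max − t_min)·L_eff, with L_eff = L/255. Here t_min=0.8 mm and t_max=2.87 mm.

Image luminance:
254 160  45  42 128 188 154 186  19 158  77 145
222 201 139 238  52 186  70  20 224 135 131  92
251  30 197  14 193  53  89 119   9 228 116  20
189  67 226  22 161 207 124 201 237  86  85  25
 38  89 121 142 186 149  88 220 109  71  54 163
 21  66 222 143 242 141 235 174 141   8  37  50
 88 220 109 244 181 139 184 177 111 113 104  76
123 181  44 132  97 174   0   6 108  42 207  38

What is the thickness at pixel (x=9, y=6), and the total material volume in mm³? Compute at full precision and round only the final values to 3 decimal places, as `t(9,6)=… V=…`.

span = t_max - t_min = 2.87 - 0.8 = 2.070
L(9,6) = 113, L_eff = 113/255 = 0.443137
t(9,6) = 2.87 - 2.070·0.443137 = 1.953
Σt over all 8·12 pixels = 1512333/8500 ≈ 177.9215294
V = pitch²·Σt = 0.71²·1512333/8500 = 89.690

t(9,6)=1.953 V=89.690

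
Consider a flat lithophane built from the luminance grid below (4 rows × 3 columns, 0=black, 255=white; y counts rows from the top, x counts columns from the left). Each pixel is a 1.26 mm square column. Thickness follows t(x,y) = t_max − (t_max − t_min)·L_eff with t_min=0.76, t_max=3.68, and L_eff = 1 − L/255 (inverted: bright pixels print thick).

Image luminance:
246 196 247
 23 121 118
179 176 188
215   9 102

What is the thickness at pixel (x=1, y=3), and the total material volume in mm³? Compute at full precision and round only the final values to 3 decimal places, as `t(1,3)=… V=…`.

span = t_max - t_min = 3.68 - 0.76 = 2.920
L(1,3) = 9, L_eff = 1 - 9/255 = 0.964706 (inverted)
t(1,3) = 3.68 - 2.920·0.964706 = 0.863
Σt over all 4·3 pixels = 1528/51 ≈ 29.9607843
V = pitch²·Σt = 1.26²·1528/51 = 47.566

t(1,3)=0.863 V=47.566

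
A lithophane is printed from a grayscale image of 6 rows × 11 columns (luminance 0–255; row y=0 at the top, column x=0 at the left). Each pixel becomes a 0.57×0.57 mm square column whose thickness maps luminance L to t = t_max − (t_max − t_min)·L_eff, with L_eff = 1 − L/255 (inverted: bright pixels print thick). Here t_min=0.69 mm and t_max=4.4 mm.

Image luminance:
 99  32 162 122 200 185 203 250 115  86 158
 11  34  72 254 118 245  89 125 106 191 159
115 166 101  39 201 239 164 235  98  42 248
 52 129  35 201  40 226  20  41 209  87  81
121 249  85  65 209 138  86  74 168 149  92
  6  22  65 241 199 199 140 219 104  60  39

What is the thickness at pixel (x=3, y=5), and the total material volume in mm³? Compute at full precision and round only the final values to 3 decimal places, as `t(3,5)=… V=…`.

t(3,5)=4.196 V=55.046

span = t_max - t_min = 4.4 - 0.69 = 3.710
L(3,5) = 241, L_eff = 1 - 241/255 = 0.054902 (inverted)
t(3,5) = 4.4 - 3.710·0.054902 = 4.196
Σt over all 6·11 pixels = 864067/5100 ≈ 169.4249020
V = pitch²·Σt = 0.57²·864067/5100 = 55.046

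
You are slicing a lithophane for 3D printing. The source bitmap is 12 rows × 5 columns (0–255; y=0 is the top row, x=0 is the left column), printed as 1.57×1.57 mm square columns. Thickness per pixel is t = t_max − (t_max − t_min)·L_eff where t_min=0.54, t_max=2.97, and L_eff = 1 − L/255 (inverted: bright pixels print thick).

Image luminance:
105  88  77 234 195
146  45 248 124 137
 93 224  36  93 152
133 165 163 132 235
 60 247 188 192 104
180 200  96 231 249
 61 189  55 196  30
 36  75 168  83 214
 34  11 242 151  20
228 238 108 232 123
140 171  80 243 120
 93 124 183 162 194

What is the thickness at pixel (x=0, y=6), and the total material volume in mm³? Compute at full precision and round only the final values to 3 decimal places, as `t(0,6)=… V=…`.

t(0,6)=1.121 V=281.305

span = t_max - t_min = 2.97 - 0.54 = 2.430
L(0,6) = 61, L_eff = 1 - 61/255 = 0.760784 (inverted)
t(0,6) = 2.97 - 2.430·0.760784 = 1.121
Σt over all 12·5 pixels = 242514/2125 ≈ 114.1242353
V = pitch²·Σt = 1.57²·242514/2125 = 281.305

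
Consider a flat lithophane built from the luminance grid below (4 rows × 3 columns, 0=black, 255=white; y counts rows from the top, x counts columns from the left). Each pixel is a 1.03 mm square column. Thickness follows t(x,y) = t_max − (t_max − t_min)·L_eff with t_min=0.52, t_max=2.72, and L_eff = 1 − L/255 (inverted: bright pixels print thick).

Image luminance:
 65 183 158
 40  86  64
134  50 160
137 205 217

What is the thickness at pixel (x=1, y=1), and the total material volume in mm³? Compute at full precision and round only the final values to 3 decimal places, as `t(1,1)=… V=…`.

t(1,1)=1.262 V=20.340

span = t_max - t_min = 2.72 - 0.52 = 2.200
L(1,1) = 86, L_eff = 1 - 86/255 = 0.662745 (inverted)
t(1,1) = 2.72 - 2.200·0.662745 = 1.262
Σt over all 4·3 pixels = 4889/255 ≈ 19.1725490
V = pitch²·Σt = 1.03²·4889/255 = 20.340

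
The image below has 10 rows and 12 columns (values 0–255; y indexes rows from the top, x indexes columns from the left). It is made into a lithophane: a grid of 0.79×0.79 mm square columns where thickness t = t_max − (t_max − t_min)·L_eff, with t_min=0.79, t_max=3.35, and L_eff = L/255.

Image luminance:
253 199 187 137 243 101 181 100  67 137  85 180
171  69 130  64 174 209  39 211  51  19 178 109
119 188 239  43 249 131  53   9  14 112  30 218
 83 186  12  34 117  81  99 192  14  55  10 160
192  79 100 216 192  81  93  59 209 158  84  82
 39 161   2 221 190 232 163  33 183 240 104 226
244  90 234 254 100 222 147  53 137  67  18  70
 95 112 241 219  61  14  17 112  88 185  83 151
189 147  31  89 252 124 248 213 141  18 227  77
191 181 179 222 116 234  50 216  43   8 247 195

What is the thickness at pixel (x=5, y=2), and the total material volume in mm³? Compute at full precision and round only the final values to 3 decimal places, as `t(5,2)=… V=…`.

t(5,2)=2.035 V=152.313

span = t_max - t_min = 3.35 - 0.79 = 2.560
L(5,2) = 131, L_eff = 131/255 = 0.513725
t(5,2) = 3.35 - 2.560·0.513725 = 2.035
Σt over all 10·12 pixels = 1555838/6375 ≈ 244.0530196
V = pitch²·Σt = 0.79²·1555838/6375 = 152.313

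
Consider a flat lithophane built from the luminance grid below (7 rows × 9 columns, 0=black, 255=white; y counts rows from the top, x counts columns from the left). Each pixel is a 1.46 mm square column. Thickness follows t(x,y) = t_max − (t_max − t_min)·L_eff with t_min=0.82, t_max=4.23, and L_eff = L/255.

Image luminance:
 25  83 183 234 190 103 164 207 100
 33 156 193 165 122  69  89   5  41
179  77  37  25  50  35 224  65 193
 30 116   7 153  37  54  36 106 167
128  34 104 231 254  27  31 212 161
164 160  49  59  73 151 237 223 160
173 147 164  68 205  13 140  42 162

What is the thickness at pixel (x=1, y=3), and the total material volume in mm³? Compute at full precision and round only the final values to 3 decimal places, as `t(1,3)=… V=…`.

span = t_max - t_min = 4.23 - 0.82 = 3.410
L(1,3) = 116, L_eff = 116/255 = 0.454902
t(1,3) = 4.23 - 3.410·0.454902 = 2.679
Σt over all 7·9 pixels = 429767/2550 ≈ 168.5360784
V = pitch²·Σt = 1.46²·429767/2550 = 359.252

t(1,3)=2.679 V=359.252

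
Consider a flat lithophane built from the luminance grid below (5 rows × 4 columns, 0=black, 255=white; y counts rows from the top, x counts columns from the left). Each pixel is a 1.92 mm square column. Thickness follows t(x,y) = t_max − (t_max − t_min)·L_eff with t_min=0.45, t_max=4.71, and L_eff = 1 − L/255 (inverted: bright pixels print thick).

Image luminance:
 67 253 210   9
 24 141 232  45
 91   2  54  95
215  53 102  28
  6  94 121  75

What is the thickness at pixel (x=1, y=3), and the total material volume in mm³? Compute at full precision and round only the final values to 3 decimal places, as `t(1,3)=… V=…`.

span = t_max - t_min = 4.71 - 0.45 = 4.260
L(1,3) = 53, L_eff = 1 - 53/255 = 0.792157 (inverted)
t(1,3) = 4.71 - 4.260·0.792157 = 1.335
Σt over all 5·4 pixels = 174357/4250 ≈ 41.0251765
V = pitch²·Σt = 1.92²·174357/4250 = 151.235

t(1,3)=1.335 V=151.235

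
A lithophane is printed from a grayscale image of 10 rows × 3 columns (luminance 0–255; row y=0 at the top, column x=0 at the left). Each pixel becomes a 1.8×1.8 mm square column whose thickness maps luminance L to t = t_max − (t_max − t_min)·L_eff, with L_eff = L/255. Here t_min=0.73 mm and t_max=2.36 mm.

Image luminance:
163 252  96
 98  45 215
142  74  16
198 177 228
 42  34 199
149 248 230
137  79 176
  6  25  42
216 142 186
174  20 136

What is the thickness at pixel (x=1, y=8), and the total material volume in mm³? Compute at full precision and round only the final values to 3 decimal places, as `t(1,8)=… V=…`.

span = t_max - t_min = 2.36 - 0.73 = 1.630
L(1,8) = 142, L_eff = 142/255 = 0.556863
t(1,8) = 2.36 - 1.630·0.556863 = 1.452
Σt over all 10·3 pixels = 77491/1700 ≈ 45.5829412
V = pitch²·Σt = 1.8²·77491/1700 = 147.689

t(1,8)=1.452 V=147.689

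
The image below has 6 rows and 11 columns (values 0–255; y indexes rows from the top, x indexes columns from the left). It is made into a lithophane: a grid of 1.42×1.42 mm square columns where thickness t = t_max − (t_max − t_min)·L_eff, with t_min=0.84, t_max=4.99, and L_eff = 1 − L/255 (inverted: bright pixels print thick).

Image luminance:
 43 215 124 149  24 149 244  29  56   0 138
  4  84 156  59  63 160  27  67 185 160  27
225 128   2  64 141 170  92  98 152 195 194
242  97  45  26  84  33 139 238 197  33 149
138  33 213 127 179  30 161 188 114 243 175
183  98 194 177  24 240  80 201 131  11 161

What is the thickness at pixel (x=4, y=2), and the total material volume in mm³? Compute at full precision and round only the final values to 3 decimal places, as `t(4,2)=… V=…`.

t(4,2)=3.135 V=374.579

span = t_max - t_min = 4.99 - 0.84 = 4.150
L(4,2) = 141, L_eff = 1 - 141/255 = 0.447059 (inverted)
t(4,2) = 4.99 - 4.150·0.447059 = 3.135
Σt over all 6·11 pixels = 236852/1275 ≈ 185.7662745
V = pitch²·Σt = 1.42²·236852/1275 = 374.579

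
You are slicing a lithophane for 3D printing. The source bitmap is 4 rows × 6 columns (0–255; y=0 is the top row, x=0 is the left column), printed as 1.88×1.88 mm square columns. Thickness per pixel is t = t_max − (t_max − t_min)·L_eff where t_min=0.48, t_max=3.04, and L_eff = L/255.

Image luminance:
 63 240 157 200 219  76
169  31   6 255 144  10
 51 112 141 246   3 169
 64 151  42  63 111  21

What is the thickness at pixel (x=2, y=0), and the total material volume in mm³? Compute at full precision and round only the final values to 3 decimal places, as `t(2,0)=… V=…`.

span = t_max - t_min = 3.04 - 0.48 = 2.560
L(2,0) = 157, L_eff = 157/255 = 0.615686
t(2,0) = 3.04 - 2.560·0.615686 = 1.464
Σt over all 4·6 pixels = 289504/6375 ≈ 45.4123922
V = pitch²·Σt = 1.88²·289504/6375 = 160.506

t(2,0)=1.464 V=160.506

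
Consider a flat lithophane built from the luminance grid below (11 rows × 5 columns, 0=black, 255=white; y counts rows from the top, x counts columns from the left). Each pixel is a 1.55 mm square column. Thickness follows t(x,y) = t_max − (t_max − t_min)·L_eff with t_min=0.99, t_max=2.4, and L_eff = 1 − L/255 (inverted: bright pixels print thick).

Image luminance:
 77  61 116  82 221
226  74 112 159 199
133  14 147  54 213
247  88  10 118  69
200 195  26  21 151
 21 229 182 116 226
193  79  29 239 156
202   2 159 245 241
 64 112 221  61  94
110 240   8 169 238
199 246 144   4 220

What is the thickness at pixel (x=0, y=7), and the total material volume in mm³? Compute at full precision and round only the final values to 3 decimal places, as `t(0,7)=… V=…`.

t(0,7)=2.107 V=229.944

span = t_max - t_min = 2.4 - 0.99 = 1.410
L(0,7) = 202, L_eff = 1 - 202/255 = 0.207843 (inverted)
t(0,7) = 2.4 - 1.410·0.207843 = 2.107
Σt over all 11·5 pixels = 813539/8500 ≈ 95.7104706
V = pitch²·Σt = 1.55²·813539/8500 = 229.944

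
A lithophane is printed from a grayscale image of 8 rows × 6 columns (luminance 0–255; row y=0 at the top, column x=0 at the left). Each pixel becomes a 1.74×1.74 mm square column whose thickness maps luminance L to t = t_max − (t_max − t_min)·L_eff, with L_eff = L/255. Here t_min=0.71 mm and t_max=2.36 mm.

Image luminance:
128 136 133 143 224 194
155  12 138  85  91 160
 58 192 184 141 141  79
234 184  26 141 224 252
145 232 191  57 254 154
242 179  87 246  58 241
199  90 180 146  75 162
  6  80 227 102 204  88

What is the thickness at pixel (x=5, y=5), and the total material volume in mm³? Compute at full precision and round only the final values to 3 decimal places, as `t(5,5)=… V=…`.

t(5,5)=0.801 V=203.875

span = t_max - t_min = 2.36 - 0.71 = 1.650
L(5,5) = 241, L_eff = 241/255 = 0.945098
t(5,5) = 2.36 - 1.650·0.945098 = 0.801
Σt over all 8·6 pixels = 28619/425 ≈ 67.3388235
V = pitch²·Σt = 1.74²·28619/425 = 203.875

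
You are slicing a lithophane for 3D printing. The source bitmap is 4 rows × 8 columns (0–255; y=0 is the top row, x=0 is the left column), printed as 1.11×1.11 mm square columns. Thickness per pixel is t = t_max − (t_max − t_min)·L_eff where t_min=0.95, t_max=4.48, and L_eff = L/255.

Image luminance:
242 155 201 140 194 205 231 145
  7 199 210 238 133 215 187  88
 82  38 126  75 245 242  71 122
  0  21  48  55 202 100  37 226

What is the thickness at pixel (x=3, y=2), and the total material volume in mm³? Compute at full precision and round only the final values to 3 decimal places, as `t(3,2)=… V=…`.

span = t_max - t_min = 4.48 - 0.95 = 3.530
L(3,2) = 75, L_eff = 75/255 = 0.294118
t(3,2) = 4.48 - 3.530·0.294118 = 3.442
Σt over all 4·8 pixels = 103712/1275 ≈ 81.3427451
V = pitch²·Σt = 1.11²·103712/1275 = 100.222

t(3,2)=3.442 V=100.222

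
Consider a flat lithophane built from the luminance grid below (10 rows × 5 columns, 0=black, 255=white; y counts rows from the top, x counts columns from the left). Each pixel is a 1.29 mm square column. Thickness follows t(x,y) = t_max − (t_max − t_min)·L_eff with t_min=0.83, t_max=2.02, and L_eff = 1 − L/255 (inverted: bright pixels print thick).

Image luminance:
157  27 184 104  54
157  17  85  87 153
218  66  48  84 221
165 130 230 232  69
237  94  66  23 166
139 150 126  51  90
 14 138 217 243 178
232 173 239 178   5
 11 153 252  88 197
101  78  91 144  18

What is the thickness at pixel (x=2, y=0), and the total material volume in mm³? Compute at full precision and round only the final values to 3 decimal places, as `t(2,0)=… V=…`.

t(2,0)=1.689 V=118.606

span = t_max - t_min = 2.02 - 0.83 = 1.190
L(2,0) = 184, L_eff = 1 - 184/255 = 0.278431 (inverted)
t(2,0) = 2.02 - 1.190·0.278431 = 1.689
Σt over all 10·5 pixels = 10691/150 ≈ 71.2733333
V = pitch²·Σt = 1.29²·10691/150 = 118.606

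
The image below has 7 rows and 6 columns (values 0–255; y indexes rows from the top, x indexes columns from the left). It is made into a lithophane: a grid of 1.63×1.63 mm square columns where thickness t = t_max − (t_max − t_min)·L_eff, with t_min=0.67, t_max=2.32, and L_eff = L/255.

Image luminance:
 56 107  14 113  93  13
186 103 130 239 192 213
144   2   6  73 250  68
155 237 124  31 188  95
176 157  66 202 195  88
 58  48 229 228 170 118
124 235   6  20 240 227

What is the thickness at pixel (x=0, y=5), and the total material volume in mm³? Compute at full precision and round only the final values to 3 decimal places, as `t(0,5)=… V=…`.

span = t_max - t_min = 2.32 - 0.67 = 1.650
L(0,5) = 58, L_eff = 58/255 = 0.227451
t(0,5) = 2.32 - 1.650·0.227451 = 1.945
Σt over all 7·6 pixels = 106039/1700 ≈ 62.3758824
V = pitch²·Σt = 1.63²·106039/1700 = 165.726

t(0,5)=1.945 V=165.726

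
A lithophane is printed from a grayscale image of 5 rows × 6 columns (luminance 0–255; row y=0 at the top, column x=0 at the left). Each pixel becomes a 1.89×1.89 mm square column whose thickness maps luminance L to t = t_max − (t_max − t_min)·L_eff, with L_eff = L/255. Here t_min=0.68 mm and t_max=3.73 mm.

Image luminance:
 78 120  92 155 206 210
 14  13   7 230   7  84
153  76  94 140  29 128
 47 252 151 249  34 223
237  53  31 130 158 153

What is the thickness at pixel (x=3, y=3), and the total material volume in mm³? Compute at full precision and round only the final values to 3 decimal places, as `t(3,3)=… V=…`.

t(3,3)=0.752 V=247.873

span = t_max - t_min = 3.73 - 0.68 = 3.050
L(3,3) = 249, L_eff = 249/255 = 0.976471
t(3,3) = 3.73 - 3.050·0.976471 = 0.752
Σt over all 5·6 pixels = 88474/1275 ≈ 69.3913725
V = pitch²·Σt = 1.89²·88474/1275 = 247.873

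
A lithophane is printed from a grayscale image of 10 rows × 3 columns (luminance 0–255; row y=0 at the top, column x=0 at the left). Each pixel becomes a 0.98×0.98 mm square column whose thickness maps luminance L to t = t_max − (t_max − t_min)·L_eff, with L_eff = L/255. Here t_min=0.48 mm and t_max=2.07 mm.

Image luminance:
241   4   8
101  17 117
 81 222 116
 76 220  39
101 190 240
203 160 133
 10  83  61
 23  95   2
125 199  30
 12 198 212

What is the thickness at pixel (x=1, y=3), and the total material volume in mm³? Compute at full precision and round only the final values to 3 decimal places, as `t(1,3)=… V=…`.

t(1,3)=0.698 V=39.765

span = t_max - t_min = 2.07 - 0.48 = 1.590
L(1,3) = 220, L_eff = 220/255 = 0.862745
t(1,3) = 2.07 - 1.590·0.862745 = 0.698
Σt over all 10·3 pixels = 351943/8500 ≈ 41.4050588
V = pitch²·Σt = 0.98²·351943/8500 = 39.765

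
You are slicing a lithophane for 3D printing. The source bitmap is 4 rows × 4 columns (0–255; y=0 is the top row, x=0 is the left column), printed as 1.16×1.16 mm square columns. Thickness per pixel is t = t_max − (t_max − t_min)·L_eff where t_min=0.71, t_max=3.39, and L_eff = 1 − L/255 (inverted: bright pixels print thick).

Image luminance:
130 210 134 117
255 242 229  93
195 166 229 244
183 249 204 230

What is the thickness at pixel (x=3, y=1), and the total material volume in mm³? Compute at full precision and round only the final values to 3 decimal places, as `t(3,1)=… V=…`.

span = t_max - t_min = 3.39 - 0.71 = 2.680
L(3,1) = 93, L_eff = 1 - 93/255 = 0.635294 (inverted)
t(3,1) = 3.39 - 2.680·0.635294 = 1.687
Σt over all 4·4 pixels = 56158/1275 ≈ 44.0454902
V = pitch²·Σt = 1.16²·56158/1275 = 59.268

t(3,1)=1.687 V=59.268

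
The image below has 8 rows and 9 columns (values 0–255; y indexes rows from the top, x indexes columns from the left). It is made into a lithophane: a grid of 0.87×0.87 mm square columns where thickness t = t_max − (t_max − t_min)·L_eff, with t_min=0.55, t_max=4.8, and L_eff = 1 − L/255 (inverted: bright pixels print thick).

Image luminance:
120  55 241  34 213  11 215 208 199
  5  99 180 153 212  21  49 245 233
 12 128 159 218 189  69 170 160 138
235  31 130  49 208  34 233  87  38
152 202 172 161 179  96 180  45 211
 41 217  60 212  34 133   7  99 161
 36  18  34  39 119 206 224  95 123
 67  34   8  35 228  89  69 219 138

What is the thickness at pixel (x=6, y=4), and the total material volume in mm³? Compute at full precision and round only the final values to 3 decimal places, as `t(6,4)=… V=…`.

span = t_max - t_min = 4.8 - 0.55 = 4.250
L(6,4) = 180, L_eff = 1 - 180/255 = 0.294118 (inverted)
t(6,4) = 4.8 - 4.250·0.294118 = 3.550
Σt over all 8·9 pixels = 565/3 ≈ 188.3333333
V = pitch²·Σt = 0.87²·565/3 = 142.550

t(6,4)=3.550 V=142.550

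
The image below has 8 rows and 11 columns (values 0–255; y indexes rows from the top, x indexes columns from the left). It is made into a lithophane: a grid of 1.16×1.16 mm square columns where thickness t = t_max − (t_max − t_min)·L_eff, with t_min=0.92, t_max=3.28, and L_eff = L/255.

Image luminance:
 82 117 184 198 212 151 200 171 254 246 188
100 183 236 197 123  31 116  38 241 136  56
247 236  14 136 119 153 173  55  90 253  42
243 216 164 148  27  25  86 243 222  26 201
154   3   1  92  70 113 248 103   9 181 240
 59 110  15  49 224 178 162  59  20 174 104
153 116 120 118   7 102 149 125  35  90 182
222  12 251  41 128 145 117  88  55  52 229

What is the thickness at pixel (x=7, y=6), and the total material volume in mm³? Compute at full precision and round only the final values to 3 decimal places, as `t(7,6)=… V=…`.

t(7,6)=2.123 V=245.379

span = t_max - t_min = 3.28 - 0.92 = 2.360
L(7,6) = 125, L_eff = 125/255 = 0.490196
t(7,6) = 3.28 - 2.360·0.490196 = 2.123
Σt over all 8·11 pixels = 387508/2125 ≈ 182.3567059
V = pitch²·Σt = 1.16²·387508/2125 = 245.379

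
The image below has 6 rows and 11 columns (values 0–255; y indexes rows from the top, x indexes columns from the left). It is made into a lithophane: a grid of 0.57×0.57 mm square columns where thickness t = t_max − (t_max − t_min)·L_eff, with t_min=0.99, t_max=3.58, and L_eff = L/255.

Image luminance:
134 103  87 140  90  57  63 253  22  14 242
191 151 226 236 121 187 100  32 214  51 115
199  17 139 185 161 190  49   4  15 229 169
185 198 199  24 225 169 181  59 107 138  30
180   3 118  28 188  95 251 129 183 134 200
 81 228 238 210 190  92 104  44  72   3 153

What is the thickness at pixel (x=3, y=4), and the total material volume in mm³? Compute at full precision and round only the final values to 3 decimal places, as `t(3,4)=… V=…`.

span = t_max - t_min = 3.58 - 0.99 = 2.590
L(3,4) = 28, L_eff = 28/255 = 0.109804
t(3,4) = 3.58 - 2.590·0.109804 = 3.296
Σt over all 6·11 pixels = 252751/1700 ≈ 148.6770588
V = pitch²·Σt = 0.57²·252751/1700 = 48.305

t(3,4)=3.296 V=48.305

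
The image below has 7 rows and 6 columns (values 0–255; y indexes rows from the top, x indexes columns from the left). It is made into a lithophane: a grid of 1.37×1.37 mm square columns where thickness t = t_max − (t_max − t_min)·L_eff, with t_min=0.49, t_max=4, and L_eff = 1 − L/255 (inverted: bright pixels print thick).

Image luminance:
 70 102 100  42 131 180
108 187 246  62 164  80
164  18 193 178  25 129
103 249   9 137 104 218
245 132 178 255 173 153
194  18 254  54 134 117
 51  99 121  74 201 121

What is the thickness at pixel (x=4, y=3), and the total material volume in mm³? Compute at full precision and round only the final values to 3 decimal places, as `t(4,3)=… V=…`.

t(4,3)=1.922 V=182.605

span = t_max - t_min = 4 - 0.49 = 3.510
L(4,3) = 104, L_eff = 1 - 104/255 = 0.592157 (inverted)
t(4,3) = 4 - 3.510·0.592157 = 1.922
Σt over all 7·6 pixels = 826971/8500 ≈ 97.2907059
V = pitch²·Σt = 1.37²·826971/8500 = 182.605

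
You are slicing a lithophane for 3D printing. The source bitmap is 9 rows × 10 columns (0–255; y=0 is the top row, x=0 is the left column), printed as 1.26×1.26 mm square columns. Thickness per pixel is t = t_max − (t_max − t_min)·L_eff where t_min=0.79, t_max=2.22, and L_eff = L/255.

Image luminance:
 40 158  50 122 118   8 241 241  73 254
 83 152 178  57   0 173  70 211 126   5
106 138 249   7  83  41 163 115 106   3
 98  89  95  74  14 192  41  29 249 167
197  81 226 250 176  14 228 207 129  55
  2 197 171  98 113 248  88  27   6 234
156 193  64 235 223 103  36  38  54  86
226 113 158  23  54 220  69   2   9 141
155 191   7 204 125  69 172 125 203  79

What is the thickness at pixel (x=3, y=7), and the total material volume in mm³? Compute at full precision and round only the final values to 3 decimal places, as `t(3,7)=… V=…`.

span = t_max - t_min = 2.22 - 0.79 = 1.430
L(3,7) = 23, L_eff = 23/255 = 0.090196
t(3,7) = 2.22 - 1.430·0.090196 = 2.091
Σt over all 9·10 pixels = 3564943/25500 ≈ 139.8016863
V = pitch²·Σt = 1.26²·3564943/25500 = 221.949

t(3,7)=2.091 V=221.949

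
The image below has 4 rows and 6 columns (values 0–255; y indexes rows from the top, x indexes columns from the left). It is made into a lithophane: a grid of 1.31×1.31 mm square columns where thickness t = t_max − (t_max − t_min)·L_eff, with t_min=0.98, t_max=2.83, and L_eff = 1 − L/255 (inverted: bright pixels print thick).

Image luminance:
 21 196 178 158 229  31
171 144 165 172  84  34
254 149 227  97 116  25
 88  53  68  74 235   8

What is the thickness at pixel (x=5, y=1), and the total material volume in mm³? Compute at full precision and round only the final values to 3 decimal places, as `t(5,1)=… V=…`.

t(5,1)=1.227 V=77.427

span = t_max - t_min = 2.83 - 0.98 = 1.850
L(5,1) = 34, L_eff = 1 - 34/255 = 0.866667 (inverted)
t(5,1) = 2.83 - 1.850·0.866667 = 1.227
Σt over all 4·6 pixels = 230101/5100 ≈ 45.1178431
V = pitch²·Σt = 1.31²·230101/5100 = 77.427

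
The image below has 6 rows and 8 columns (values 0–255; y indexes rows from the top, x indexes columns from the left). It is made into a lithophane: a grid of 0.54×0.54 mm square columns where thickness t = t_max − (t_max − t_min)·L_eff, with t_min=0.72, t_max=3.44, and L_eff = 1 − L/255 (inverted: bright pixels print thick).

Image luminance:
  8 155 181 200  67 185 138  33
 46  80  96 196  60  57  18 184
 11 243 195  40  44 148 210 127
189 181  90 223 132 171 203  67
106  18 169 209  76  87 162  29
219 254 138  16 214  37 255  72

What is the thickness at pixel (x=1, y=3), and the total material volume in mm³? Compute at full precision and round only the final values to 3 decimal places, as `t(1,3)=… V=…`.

span = t_max - t_min = 3.44 - 0.72 = 2.720
L(1,3) = 181, L_eff = 1 - 181/255 = 0.290196 (inverted)
t(1,3) = 3.44 - 2.720·0.290196 = 2.651
Σt over all 6·8 pixels = 98.976
V = pitch²·Σt = 0.54²·98.976 = 28.861

t(1,3)=2.651 V=28.861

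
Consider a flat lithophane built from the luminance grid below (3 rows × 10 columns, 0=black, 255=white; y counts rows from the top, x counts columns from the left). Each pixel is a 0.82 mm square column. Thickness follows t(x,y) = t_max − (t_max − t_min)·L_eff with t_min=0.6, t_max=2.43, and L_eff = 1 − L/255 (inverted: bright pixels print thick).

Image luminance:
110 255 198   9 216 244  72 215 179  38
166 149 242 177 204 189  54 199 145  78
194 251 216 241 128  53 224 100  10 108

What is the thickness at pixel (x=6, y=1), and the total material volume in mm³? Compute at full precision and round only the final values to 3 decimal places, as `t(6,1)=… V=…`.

t(6,1)=0.988 V=34.609

span = t_max - t_min = 2.43 - 0.6 = 1.830
L(6,1) = 54, L_eff = 1 - 54/255 = 0.788235 (inverted)
t(6,1) = 2.43 - 1.830·0.788235 = 0.988
Σt over all 3·10 pixels = 109376/2125 ≈ 51.4710588
V = pitch²·Σt = 0.82²·109376/2125 = 34.609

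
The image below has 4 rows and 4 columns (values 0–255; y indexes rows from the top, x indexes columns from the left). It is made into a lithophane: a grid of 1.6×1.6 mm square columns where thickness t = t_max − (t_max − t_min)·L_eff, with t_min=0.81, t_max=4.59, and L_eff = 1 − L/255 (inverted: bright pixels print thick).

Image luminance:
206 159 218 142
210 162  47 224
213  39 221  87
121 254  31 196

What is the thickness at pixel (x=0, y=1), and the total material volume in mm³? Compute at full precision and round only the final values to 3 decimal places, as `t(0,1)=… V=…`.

span = t_max - t_min = 4.59 - 0.81 = 3.780
L(0,1) = 210, L_eff = 1 - 210/255 = 0.176471 (inverted)
t(0,1) = 4.59 - 3.780·0.176471 = 3.923
Σt over all 4·4 pixels = 21447/425 ≈ 50.4635294
V = pitch²·Σt = 1.6²·21447/425 = 129.187

t(0,1)=3.923 V=129.187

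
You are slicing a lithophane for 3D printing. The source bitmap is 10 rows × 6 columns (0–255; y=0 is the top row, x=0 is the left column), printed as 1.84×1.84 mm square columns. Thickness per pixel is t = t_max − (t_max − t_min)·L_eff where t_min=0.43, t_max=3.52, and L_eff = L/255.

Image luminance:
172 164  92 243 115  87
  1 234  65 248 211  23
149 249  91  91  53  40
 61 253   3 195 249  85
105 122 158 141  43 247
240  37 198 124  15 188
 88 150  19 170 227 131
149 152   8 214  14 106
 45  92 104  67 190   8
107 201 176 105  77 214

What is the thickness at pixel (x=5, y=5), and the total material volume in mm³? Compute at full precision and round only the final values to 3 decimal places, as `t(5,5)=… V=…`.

span = t_max - t_min = 3.52 - 0.43 = 3.090
L(5,5) = 188, L_eff = 188/255 = 0.737255
t(5,5) = 3.52 - 3.090·0.737255 = 1.242
Σt over all 10·6 pixels = 505891/4250 ≈ 119.0331765
V = pitch²·Σt = 1.84²·505891/4250 = 402.999

t(5,5)=1.242 V=402.999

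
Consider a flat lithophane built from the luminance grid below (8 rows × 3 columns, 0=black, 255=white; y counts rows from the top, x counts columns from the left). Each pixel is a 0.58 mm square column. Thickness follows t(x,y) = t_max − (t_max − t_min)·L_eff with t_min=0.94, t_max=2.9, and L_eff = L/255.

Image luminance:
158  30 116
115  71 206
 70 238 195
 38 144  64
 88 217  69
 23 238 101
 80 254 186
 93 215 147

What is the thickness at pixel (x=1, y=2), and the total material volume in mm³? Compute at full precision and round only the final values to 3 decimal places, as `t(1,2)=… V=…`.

span = t_max - t_min = 2.9 - 0.94 = 1.960
L(1,2) = 238, L_eff = 238/255 = 0.933333
t(1,2) = 2.9 - 1.960·0.933333 = 1.071
Σt over all 8·3 pixels = 96352/2125 ≈ 45.3421176
V = pitch²·Σt = 0.58²·96352/2125 = 15.253

t(1,2)=1.071 V=15.253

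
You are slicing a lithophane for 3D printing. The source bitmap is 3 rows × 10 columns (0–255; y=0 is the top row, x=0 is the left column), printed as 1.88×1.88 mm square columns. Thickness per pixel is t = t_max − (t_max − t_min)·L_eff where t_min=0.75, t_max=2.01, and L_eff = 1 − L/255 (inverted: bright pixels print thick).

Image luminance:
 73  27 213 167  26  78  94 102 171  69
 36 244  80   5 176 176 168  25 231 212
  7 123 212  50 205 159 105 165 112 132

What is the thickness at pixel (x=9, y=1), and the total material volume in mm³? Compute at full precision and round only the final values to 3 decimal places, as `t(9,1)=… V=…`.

span = t_max - t_min = 2.01 - 0.75 = 1.260
L(9,1) = 212, L_eff = 1 - 212/255 = 0.168627 (inverted)
t(9,1) = 2.01 - 1.260·0.168627 = 1.798
Σt over all 3·10 pixels = 86064/2125 ≈ 40.5007059
V = pitch²·Σt = 1.88²·86064/2125 = 143.146

t(9,1)=1.798 V=143.146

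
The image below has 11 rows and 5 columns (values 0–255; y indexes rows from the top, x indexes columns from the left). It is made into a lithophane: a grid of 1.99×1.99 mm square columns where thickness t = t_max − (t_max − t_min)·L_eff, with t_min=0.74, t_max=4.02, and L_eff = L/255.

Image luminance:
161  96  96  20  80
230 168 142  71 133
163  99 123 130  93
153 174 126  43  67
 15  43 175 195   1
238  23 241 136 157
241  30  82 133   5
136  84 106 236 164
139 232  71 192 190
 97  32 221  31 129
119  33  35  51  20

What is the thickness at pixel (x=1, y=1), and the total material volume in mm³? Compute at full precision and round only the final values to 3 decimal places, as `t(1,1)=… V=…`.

span = t_max - t_min = 4.02 - 0.74 = 3.280
L(1,1) = 168, L_eff = 168/255 = 0.658824
t(1,1) = 4.02 - 3.280·0.658824 = 1.859
Σt over all 11·5 pixels = 1769261/12750 ≈ 138.7655686
V = pitch²·Σt = 1.99²·1769261/12750 = 549.526

t(1,1)=1.859 V=549.526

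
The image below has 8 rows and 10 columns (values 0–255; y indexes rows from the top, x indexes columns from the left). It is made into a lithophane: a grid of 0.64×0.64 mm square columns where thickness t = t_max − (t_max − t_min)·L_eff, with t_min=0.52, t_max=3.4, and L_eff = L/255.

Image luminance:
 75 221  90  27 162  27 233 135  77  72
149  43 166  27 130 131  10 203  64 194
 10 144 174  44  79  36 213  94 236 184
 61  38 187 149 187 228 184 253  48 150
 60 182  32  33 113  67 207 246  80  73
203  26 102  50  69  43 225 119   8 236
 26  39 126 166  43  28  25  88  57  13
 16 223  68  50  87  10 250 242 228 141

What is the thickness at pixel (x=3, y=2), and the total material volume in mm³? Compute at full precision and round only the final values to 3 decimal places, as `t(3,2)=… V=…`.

span = t_max - t_min = 3.4 - 0.52 = 2.880
L(3,2) = 44, L_eff = 44/255 = 0.172549
t(3,2) = 3.4 - 2.880·0.172549 = 2.903
Σt over all 8·10 pixels = 72232/425 ≈ 169.9576471
V = pitch²·Σt = 0.64²·72232/425 = 69.615

t(3,2)=2.903 V=69.615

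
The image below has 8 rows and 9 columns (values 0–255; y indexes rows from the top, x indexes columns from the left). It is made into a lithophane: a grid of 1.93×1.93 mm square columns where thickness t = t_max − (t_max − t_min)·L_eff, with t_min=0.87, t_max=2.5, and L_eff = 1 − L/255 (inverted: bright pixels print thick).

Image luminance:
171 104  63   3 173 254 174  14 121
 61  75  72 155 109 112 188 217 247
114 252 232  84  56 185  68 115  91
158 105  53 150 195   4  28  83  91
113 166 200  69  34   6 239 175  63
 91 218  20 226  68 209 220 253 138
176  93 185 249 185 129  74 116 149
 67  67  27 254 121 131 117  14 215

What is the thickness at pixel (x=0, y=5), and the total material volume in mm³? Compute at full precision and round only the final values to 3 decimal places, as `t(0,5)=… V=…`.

span = t_max - t_min = 2.5 - 0.87 = 1.630
L(0,5) = 91, L_eff = 1 - 91/255 = 0.643137 (inverted)
t(0,5) = 2.5 - 1.630·0.643137 = 1.452
Σt over all 8·9 pixels = 1552861/12750 ≈ 121.7930196
V = pitch²·Σt = 1.93²·1552861/12750 = 453.667

t(0,5)=1.452 V=453.667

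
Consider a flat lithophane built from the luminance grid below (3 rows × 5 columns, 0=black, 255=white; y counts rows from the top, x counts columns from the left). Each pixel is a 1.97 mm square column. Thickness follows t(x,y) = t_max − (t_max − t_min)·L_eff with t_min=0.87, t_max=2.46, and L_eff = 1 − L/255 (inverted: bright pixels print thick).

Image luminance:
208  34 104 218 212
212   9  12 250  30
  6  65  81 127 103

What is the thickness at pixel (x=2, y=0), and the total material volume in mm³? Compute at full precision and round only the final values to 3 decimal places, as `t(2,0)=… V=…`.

span = t_max - t_min = 2.46 - 0.87 = 1.590
L(2,0) = 104, L_eff = 1 - 104/255 = 0.592157 (inverted)
t(2,0) = 2.46 - 1.590·0.592157 = 1.518
Σt over all 3·5 pixels = 49872/2125 ≈ 23.4691765
V = pitch²·Σt = 1.97²·49872/2125 = 91.082

t(2,0)=1.518 V=91.082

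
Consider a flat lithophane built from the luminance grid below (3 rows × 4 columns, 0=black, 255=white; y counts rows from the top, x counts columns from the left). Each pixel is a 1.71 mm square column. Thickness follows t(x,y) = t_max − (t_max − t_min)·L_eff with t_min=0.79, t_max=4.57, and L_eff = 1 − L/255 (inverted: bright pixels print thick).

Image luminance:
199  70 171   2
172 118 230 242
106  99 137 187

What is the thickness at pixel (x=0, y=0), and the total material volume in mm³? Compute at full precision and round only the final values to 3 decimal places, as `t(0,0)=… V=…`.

t(0,0)=3.740 V=102.838

span = t_max - t_min = 4.57 - 0.79 = 3.780
L(0,0) = 199, L_eff = 1 - 199/255 = 0.219608 (inverted)
t(0,0) = 4.57 - 3.780·0.219608 = 3.740
Σt over all 3·4 pixels = 149469/4250 ≈ 35.1691765
V = pitch²·Σt = 1.71²·149469/4250 = 102.838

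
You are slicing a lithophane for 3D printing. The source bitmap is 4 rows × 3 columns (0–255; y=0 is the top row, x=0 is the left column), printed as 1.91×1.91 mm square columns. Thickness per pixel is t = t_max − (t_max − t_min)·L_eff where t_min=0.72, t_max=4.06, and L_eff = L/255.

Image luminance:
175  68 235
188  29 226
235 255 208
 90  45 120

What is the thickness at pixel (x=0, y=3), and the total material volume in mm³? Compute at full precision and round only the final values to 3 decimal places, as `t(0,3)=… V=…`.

span = t_max - t_min = 4.06 - 0.72 = 3.340
L(0,3) = 90, L_eff = 90/255 = 0.352941
t(0,3) = 4.06 - 3.340·0.352941 = 2.881
Σt over all 4·3 pixels = 154111/6375 ≈ 24.1742745
V = pitch²·Σt = 1.91²·154111/6375 = 88.190

t(0,3)=2.881 V=88.190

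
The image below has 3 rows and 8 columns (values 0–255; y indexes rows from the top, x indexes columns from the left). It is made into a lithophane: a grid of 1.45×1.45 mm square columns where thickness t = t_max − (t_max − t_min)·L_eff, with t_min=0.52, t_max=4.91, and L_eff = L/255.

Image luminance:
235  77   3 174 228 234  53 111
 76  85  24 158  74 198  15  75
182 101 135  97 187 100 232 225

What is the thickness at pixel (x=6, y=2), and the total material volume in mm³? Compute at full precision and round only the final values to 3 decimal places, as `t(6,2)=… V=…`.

t(6,2)=0.916 V=136.311

span = t_max - t_min = 4.91 - 0.52 = 4.390
L(6,2) = 232, L_eff = 232/255 = 0.909804
t(6,2) = 4.91 - 4.390·0.909804 = 0.916
Σt over all 3·8 pixels = 1653239/25500 ≈ 64.8329020
V = pitch²·Σt = 1.45²·1653239/25500 = 136.311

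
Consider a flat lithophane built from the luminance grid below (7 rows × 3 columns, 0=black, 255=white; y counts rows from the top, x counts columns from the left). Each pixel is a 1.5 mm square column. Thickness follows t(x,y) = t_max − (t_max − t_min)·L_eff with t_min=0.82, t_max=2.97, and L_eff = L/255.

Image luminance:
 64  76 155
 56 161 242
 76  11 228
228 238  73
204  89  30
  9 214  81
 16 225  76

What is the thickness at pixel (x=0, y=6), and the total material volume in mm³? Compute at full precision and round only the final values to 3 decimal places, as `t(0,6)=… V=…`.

t(0,6)=2.835 V=91.920

span = t_max - t_min = 2.97 - 0.82 = 2.150
L(0,6) = 16, L_eff = 16/255 = 0.062745
t(0,6) = 2.97 - 2.150·0.062745 = 2.835
Σt over all 7·3 pixels = 208351/5100 ≈ 40.8531373
V = pitch²·Σt = 1.5²·208351/5100 = 91.920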